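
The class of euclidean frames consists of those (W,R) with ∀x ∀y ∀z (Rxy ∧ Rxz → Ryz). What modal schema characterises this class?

◇ψ → □◇ψ

This is the Euclidean property; the standard corresponding axiom is 5: ◇ψ → □◇ψ.
Suppose ◇ψ→□◇ψ is valid. Take Rxy, Rxz and set V(ψ)={y}. Then ◇ψ at x, so □◇ψ at x, so ◇ψ at z, so some w with Rzw has ψ; w=y, i.e. Rzy. By symmetry of the argument, Ryz.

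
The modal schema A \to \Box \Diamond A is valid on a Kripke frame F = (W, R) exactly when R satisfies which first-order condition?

symmetry

Suppose A→□◇A is valid. Take Rxy and set V(A)={x}. Then A at x, so □◇A at x, so ◇A at y, so some z with Ryz has A; z=x, i.e. Ryx.
The converse is a direct semantic check.
So the correspondent is symmetry.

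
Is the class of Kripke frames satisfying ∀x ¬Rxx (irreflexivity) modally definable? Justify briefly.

Modal frame validity is preserved under surjective bounded morphisms.
The 2-cycle (worlds a,b with a→b→a) is irreflexive, and the map sending every world to a single reflexive point • is a surjective bounded morphism (forth: every edge maps to (•,•); back: every world has a successor). So any modal formula valid on the 2-cycle is also valid on the reflexive point, which is not irreflexive.
So no modal formula (or set of formulas) defines exactly the irreflexive frames.

Not definable by any modal formula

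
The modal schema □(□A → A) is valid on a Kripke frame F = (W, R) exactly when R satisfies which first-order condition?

shift-reflexivity: ∀x ∀y (Rxy → Ryy)

Suppose □(□A→A) is valid. Take Rxy and set V(A)={w : Ryw}. Then at y, □A holds; since □(□A→A) at x, □A→A at y, so A at y, i.e. Ryy.
Conversely, on a frame with shift-reflexivity the schema holds at every world under every valuation.
So the correspondent is shift-reflexivity.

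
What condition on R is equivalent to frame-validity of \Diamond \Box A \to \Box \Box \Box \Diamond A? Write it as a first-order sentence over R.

\forall x \forall y \forall z ((xRy \wedge x R^3 z) \to \exists w (yRw \wedge zRw))

This is a Sahlqvist (Geach-type) schema ◇^1□^1A → □^3◇^1A.
First-order correspondent: \forall x \forall y \forall z ((xRy \wedge x R^3 z) \to \exists w (yRw \wedge zRw)).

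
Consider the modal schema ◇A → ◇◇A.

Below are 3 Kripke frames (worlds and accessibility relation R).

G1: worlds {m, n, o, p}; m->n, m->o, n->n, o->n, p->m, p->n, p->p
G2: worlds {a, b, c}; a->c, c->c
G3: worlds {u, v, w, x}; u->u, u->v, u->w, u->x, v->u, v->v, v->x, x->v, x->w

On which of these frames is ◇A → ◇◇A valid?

The schema corresponds to a generalized confluence (Geach) condition: ∀x ∀y (xRy → ∃w (y = w ∧ xR²w)).
G1: fails — mRo but no w with o=w and mR²w.
G2: satisfies the condition.
G3: fails — xRw but no t with w=t and xR²t.
Valid on: G2.

G2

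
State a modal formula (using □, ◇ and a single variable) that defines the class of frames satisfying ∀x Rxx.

This is reflexivity; the standard corresponding axiom is T: □q → q.
Suppose □q→q is valid. At any x set V(q)={w : Rxw}. Then □q holds at x, so q holds at x, i.e. Rxx.

□q → q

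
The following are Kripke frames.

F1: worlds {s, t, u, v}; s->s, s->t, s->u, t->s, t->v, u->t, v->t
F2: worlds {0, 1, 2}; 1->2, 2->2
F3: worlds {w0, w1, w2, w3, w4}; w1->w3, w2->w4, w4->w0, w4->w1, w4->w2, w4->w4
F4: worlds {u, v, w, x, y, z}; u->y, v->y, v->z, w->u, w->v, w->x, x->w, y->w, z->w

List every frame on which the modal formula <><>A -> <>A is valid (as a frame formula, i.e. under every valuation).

Frame correspondent (Sahlqvist): forall x forall y forall z (Rxy & Ryz -> Rxz) — i.e. transitivity.
F1: fails — Rtv and Rvt but not Rtt.
F2: holds.
F3: fails — Rw2w4 and Rw4w2 but not Rw2w2.
F4: fails — Rxw and Rwu but not Rxu.
Valid on: F2.

F2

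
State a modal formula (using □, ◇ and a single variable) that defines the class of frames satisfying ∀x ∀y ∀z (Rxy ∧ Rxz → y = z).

◇p → □p

A defining formula is ◇p → □p (the CD axiom).
Suppose ◇p→□p is valid. Take Rxy, Rxz and set V(p)={y}. Then ◇p at x, so □p at x, so p at z, i.e. z=y.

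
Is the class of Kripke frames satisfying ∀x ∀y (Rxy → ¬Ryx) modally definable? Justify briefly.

Modal frame validity is preserved under surjective bounded morphisms.
The 3-cycle (worlds w0,w1,w2 with w0→w1→w2→w0) is asymmetric. Mapping every world to a single reflexive point • is a surjective bounded morphism, and the reflexive point is not asymmetric (R•• but asymmetry requires ¬R••).
Hence asymmetry is not modally definable.

Not definable by any modal formula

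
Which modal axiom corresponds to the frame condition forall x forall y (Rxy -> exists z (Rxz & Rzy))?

□□q → □q

A defining formula is □□q → □q (the C4 axiom).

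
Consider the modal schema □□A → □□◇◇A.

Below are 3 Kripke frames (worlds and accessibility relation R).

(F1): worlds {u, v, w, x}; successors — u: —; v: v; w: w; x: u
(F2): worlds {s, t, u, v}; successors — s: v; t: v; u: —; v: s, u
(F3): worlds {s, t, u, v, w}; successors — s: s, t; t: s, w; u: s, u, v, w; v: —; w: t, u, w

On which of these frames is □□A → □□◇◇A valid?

(F1)

Frame correspondent (Sahlqvist): ∀x ∀z (xR²z → ∃w (xR²w ∧ zR²w)) — i.e. a generalized confluence (Geach) condition.
(F1): holds.
(F2): fails — sR²u but no w with sR²w and uR²w.
(F3): fails — uR²v but no w* with uR²w* and vR²w*.
Valid on: (F1).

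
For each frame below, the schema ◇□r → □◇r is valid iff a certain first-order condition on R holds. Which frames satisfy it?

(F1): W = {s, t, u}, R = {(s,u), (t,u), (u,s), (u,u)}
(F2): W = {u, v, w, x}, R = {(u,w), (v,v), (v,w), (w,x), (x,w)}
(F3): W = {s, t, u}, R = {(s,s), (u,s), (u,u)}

The schema corresponds to convergence: ∀x ∀y ∀z (Rxy ∧ Rxz → ∃w (Ryw ∧ Rzw)).
(F1): holds.
(F2): fails — Rvv and Rvw but v and w have no common successor.
(F3): holds.

(F1), (F3)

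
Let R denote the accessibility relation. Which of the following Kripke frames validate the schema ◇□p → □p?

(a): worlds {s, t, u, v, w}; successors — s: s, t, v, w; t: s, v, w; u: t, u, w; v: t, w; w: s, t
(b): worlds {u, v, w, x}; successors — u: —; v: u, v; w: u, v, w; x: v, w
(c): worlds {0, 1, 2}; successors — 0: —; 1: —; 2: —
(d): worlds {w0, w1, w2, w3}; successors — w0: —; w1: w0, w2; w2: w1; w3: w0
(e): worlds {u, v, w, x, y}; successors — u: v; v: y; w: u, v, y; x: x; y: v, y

This is the axiom for a generalized confluence (Geach) condition; its first-order frame correspondent is ∀x ∀y ∀z ((xRy ∧ xRz) → ∃w (yRw ∧ z = w)).
(a): fails — sRt, sRt but no w* with tRw* and t=w*.
(b): fails — vRu, vRu but no t with uRt and u=t.
(c): condition met.
(d): fails — w1Rw0, w1Rw0 but no w with w0Rw and w0=w.
(e): fails — uRv, uRv but no t with vRt and v=t.

(c)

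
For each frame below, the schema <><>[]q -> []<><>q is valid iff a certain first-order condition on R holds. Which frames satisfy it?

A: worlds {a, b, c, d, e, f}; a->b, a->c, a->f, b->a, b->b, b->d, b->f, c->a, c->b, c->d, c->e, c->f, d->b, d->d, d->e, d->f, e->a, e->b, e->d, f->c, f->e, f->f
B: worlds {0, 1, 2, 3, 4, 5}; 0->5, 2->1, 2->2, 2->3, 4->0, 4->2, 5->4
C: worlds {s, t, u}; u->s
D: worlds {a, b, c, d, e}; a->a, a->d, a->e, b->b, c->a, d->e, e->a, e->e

A, C, D

This is the axiom for a generalized confluence (Geach) condition; its first-order frame correspondent is forall x forall y forall z ((x R^2 y & xRz) -> exists w (yRw & z R^2 w)).
A: ✓.
B: fails — 2R²1, 2R1 but no w with 1Rw and 1R²w.
C: ✓.
D: ✓.
Valid on: A, C, D.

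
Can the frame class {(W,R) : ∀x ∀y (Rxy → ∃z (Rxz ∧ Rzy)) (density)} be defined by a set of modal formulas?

Definable; □□r → □r defines it

This is a Sahlqvist condition; the C4 axiom □□r → □r defines it.
Suppose □□r→□r is valid. Take Rxy and set V(r)={w : xR²w}. Then □□r at x, so □r at x, so r at y, i.e. ∃z(Rxz∧Rzy).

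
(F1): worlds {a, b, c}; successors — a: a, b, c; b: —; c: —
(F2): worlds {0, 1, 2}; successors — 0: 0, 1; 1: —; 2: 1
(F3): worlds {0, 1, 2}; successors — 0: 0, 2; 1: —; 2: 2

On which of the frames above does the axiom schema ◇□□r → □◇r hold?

This is the axiom for a generalized confluence (Geach) condition; its first-order frame correspondent is ∀x ∀y ∀z ((xRy ∧ xRz) → ∃w (yR²w ∧ zRw)).
(F1): fails — aRa, aRb but no w with aR²w and bRw.
(F2): fails — 0R0, 0R1 but no w with 0R²w and 1Rw.
(F3): satisfies the condition.

(F3)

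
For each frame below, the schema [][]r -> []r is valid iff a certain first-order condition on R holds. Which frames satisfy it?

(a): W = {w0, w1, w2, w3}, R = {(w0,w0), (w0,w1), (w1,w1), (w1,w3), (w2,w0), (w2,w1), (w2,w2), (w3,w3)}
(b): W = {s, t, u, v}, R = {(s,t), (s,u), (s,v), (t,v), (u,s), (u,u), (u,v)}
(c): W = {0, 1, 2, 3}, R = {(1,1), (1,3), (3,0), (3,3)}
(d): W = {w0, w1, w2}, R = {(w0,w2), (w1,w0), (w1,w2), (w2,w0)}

The schema corresponds to density: forall x forall y (Rxy -> exists z (Rxz & Rzy)).
(a): condition met.
(b): fails — Rtv but no z with Rtz and Rzv.
(c): condition met.
(d): fails — Rw0w2 but no z with Rw0z and Rzw2.
Valid on: (a), (c).

(a), (c)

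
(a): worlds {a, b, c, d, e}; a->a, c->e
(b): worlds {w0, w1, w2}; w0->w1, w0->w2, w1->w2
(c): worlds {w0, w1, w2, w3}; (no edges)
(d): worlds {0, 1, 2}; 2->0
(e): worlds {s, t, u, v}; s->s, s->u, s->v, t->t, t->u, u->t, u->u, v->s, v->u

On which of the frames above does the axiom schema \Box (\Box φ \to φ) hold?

(c)

This is the axiom for shift-reflexivity; its first-order frame correspondent is \forall x \forall y (Rxy \to Ryy).
(a): fails — Rce but not Ree.
(b): fails — Rw1w2 but not Rw2w2.
(c): condition met.
(d): fails — R20 but not R00.
(e): fails — Rsv but not Rvv.
Valid on: (c).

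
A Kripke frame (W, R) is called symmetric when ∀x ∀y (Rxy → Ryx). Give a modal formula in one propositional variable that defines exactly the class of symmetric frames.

The condition is symmetry. The B schema r → □◇r defines it.
Suppose r→□◇r is valid. Take Rxy and set V(r)={x}. Then r at x, so □◇r at x, so ◇r at y, so some z with Ryz has r; z=x, i.e. Ryx.

r → □◇r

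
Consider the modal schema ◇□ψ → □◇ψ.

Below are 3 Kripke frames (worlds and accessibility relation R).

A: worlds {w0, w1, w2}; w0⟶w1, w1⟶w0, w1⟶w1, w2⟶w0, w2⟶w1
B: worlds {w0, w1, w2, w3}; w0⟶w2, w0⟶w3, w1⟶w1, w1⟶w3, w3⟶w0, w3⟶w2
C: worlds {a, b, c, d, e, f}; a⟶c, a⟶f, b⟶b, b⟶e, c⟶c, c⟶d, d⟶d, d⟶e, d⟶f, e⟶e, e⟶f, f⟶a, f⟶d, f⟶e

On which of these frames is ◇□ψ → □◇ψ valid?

The schema corresponds to convergence: ∀x ∀y ∀z (Rxy ∧ Rxz → ∃w (Ryw ∧ Rzw)).
A: satisfies the condition.
B: fails — Rw0w2 and Rw0w2 but w2 and w2 have no common successor.
C: satisfies the condition.
Valid on: A, C.

A, C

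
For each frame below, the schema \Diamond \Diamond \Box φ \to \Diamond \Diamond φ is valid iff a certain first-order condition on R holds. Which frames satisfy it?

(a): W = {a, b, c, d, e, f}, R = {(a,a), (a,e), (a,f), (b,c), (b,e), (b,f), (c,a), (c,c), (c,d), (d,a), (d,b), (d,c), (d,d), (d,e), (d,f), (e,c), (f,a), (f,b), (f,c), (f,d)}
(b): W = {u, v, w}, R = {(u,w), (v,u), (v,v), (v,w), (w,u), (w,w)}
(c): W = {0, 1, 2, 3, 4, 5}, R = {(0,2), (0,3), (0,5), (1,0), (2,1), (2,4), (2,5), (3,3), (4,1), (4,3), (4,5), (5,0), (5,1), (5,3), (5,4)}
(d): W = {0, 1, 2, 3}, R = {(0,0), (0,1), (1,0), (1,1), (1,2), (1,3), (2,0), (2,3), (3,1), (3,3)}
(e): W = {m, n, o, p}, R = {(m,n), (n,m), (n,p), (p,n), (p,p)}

Frame correspondent (Sahlqvist): \forall x \forall y (x R^2 y \to \exists w (yRw \wedge x R^2 w)) — i.e. a generalized confluence (Geach) condition.
(a): condition met.
(b): condition met.
(c): condition met.
(d): condition met.
(e): fails — mR²m but no w with mRw and mR²w.
Valid on: (a), (b), (c), (d).

(a), (b), (c), (d)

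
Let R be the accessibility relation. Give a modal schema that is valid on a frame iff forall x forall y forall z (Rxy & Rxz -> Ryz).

◇s → □◇s

A defining formula is ◇s → □◇s (the 5 axiom).
Suppose ◇s→□◇s is valid. Take Rxy, Rxz and set V(s)={y}. Then ◇s at x, so □◇s at x, so ◇s at z, so some w with Rzw has s; w=y, i.e. Rzy. By symmetry of the argument, Ryz.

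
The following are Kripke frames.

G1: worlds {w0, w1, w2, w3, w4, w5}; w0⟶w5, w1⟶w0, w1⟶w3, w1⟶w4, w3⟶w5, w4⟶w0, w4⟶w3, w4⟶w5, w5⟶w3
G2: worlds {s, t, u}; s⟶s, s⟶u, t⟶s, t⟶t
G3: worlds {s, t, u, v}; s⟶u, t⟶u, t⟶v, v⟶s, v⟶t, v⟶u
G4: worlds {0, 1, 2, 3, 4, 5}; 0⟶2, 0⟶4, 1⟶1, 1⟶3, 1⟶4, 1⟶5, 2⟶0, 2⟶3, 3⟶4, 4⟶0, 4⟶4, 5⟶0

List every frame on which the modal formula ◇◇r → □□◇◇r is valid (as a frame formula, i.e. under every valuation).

Frame correspondent (Sahlqvist): ∀x ∀y ∀z ((xR²y ∧ xR²z) → ∃w (y = w ∧ zR²w)) — i.e. a generalized confluence (Geach) condition.
G1: fails — w1R²w0, w1R²w0 but no w with w0=w and w0R²w.
G2: fails — sR²s, sR²u but no w with s=w and uR²w.
G3: fails — tR²s, tR²s but no w with s=w and sR²w.
G4: fails — 0R²3, 0R²3 but no w with 3=w and 3R²w.
Valid on no frame.

none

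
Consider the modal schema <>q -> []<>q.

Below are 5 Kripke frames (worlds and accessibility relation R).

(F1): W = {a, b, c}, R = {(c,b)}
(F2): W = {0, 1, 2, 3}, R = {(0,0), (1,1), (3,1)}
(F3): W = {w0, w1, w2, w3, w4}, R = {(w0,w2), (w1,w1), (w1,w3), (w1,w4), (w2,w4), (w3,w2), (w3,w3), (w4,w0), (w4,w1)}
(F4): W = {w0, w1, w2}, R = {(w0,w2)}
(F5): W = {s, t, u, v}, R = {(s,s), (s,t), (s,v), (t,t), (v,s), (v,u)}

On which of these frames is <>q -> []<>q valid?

(F2)

This is the axiom for the Euclidean property; its first-order frame correspondent is forall x forall y forall z (Rxy & Rxz -> Ryz).
(F1): fails — Rcb and Rcb but not Rbb.
(F2): holds.
(F3): fails — Rw0w2 and Rw0w2 but not Rw2w2.
(F4): fails — Rw0w2 and Rw0w2 but not Rw2w2.
(F5): fails — Rsv and Rsv but not Rvv.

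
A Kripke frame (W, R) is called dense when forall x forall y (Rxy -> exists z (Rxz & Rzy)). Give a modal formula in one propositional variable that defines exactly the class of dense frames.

The condition is density. The C4 schema □□p → □p defines it.
Suppose □□p→□p is valid. Take Rxy and set V(p)={w : xR²w}. Then □□p at x, so □p at x, so p at y, i.e. ∃z(Rxz∧Rzy).

□□p → □p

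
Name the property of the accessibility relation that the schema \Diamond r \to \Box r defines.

Partial functionality

This is the CD axiom.
It corresponds to partial functionality: \forall x \forall y \forall z (Rxy \wedge Rxz \to y = z).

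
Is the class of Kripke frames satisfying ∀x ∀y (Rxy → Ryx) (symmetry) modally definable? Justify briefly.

Yes — defined by q → □◇q

This is a Sahlqvist condition; the B axiom q → □◇q defines it.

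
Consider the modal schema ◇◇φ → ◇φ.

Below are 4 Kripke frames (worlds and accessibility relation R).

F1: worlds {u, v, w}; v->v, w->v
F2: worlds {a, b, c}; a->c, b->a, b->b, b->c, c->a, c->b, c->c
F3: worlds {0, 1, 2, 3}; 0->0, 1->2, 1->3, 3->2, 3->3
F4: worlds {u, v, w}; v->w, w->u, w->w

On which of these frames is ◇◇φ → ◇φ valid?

Frame correspondent (Sahlqvist): ∀x ∀y ∀z (Rxy ∧ Ryz → Rxz) — i.e. transitivity.
F1: satisfies the condition.
F2: fails — Rac and Rcb but not Rab.
F3: satisfies the condition.
F4: fails — Rvw and Rwu but not Rvu.
Valid on: F1, F3.

F1, F3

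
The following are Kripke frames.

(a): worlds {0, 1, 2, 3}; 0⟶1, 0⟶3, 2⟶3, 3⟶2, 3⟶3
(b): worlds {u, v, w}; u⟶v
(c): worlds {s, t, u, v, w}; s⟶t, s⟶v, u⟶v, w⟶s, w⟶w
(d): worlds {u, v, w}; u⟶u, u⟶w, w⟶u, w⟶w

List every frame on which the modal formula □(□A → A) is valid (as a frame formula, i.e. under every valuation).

Frame correspondent (Sahlqvist): ∀x ∀y (Rxy → Ryy) — i.e. shift-reflexivity.
(a): fails — R32 but not R22.
(b): fails — Ruv but not Rvv.
(c): fails — Ruv but not Rvv.
(d): ✓.

(d)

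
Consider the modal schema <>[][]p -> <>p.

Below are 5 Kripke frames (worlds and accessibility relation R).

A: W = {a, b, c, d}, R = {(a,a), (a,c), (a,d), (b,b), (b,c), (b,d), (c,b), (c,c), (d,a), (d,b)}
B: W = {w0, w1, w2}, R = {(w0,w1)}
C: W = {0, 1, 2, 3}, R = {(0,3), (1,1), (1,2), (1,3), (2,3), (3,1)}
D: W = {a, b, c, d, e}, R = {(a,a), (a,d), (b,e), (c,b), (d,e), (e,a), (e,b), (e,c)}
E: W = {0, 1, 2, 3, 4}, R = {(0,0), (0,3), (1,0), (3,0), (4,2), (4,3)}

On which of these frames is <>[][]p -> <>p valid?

The schema corresponds to a generalized confluence (Geach) condition: forall x forall y (xRy -> exists w (y R^2 w & xRw)).
A: holds.
B: fails — w0Rw1 but no w with w1R²w and w0Rw.
C: holds.
D: fails — eRc but no w with cR²w and eRw.
E: fails — 4R2 but no w with 2R²w and 4Rw.
Valid on: A, C.

A, C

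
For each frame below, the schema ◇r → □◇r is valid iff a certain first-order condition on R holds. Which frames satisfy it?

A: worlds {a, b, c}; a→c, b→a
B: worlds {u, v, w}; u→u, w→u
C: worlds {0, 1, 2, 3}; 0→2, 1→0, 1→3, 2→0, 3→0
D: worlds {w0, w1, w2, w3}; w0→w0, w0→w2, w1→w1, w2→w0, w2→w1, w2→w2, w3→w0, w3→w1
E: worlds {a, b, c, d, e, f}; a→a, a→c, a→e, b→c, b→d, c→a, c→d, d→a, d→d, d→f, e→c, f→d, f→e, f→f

Frame correspondent (Sahlqvist): ∀x ∀y ∀z (Rxy ∧ Rxz → Ryz) — i.e. the Euclidean property.
A: fails — Rac and Rac but not Rcc.
B: holds.
C: fails — R02 and R02 but not R22.
D: fails — Rw2w1 and Rw2w2 but not Rw1w2.
E: fails — Rae and Rae but not Ree.

B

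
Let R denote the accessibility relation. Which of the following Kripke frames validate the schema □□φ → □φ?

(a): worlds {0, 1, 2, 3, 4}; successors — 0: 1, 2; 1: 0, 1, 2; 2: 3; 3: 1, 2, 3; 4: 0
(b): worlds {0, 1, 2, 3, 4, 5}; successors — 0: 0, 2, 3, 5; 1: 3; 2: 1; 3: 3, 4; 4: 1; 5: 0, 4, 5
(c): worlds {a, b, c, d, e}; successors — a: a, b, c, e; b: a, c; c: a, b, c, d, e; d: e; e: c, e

Frame correspondent (Sahlqvist): ∀x ∀y (Rxy → ∃z (Rxz ∧ Rzy)) — i.e. density.
(a): fails — R40 but no z with R4z and Rz0.
(b): fails — R21 but no z with R2z and Rz1.
(c): holds.

(c)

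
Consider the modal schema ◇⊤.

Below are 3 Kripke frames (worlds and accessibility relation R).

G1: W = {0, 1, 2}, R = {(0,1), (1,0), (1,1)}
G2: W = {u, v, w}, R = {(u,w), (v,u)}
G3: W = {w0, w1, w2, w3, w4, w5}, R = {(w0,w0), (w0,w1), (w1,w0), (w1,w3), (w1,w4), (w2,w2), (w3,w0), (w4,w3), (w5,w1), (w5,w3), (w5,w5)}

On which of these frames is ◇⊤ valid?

The schema corresponds to seriality: ∀x ∃y Rxy.
G1: fails — world 2 has no successor.
G2: fails — world w has no successor.
G3: condition met.
Valid on: G3.

G3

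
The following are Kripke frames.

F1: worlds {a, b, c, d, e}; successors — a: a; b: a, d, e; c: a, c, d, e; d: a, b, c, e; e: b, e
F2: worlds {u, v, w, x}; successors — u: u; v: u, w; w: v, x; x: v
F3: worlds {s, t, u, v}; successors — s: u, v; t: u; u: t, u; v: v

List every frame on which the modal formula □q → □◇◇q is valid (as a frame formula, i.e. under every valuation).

F1, F3

Frame correspondent (Sahlqvist): ∀x ∀z (xRz → ∃w (xRw ∧ zR²w)) — i.e. a generalized confluence (Geach) condition.
F1: holds.
F2: fails — wRx but no t with wRt and xR²t.
F3: holds.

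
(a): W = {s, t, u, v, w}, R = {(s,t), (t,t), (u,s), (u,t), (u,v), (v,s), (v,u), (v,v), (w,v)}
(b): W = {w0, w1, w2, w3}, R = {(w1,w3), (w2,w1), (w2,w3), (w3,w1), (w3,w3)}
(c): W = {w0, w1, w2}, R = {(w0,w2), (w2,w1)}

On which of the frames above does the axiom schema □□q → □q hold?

This is the axiom for density; its first-order frame correspondent is ∀x ∀y (Rxy → ∃z (Rxz ∧ Rzy)).
(a): satisfies the condition.
(b): satisfies the condition.
(c): fails — Rw0w2 but no z with Rw0z and Rzw2.
Valid on: (a), (b).

(a), (b)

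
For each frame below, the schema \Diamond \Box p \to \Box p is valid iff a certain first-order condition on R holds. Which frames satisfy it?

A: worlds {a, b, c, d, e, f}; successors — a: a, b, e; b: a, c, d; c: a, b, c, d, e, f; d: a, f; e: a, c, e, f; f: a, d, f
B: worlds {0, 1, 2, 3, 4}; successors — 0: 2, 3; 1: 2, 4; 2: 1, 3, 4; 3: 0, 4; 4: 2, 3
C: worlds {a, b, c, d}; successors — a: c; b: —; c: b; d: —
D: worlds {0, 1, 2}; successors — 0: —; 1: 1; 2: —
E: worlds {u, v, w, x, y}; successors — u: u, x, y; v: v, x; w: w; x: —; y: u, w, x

D

This is the axiom for the Euclidean property; its first-order frame correspondent is \forall x \forall y \forall z (Rxy \wedge Rxz \to Ryz).
A: fails — Rab and Rab but not Rbb.
B: fails — R02 and R02 but not R22.
C: fails — Rac and Rac but not Rcc.
D: satisfies the condition.
E: fails — Rux and Ruu but not Rxu.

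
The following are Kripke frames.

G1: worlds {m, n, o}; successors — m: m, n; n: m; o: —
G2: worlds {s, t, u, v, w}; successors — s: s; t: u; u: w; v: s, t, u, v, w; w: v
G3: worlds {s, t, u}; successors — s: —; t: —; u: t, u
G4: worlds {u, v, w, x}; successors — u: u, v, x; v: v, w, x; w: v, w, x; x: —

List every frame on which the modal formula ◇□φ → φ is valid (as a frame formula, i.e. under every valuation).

The schema corresponds to symmetry: ∀x ∀y (Rxy → Ryx).
G1: ✓.
G2: fails — Ruw but not Rwu.
G3: fails — Rut but not Rtu.
G4: fails — Ruv but not Rvu.

G1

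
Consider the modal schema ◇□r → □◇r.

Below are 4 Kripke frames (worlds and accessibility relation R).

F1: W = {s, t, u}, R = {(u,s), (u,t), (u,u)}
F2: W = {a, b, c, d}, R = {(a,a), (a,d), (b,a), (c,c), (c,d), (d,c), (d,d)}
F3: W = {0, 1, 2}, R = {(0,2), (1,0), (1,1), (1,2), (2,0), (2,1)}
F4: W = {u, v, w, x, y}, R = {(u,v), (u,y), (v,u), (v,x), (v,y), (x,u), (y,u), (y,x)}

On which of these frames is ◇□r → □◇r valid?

F2

Frame correspondent (Sahlqvist): ∀x ∀y ∀z (Rxy ∧ Rxz → ∃w (Ryw ∧ Rzw)) — i.e. convergence.
F1: fails — Rus and Rus but s and s have no common successor.
F2: condition met.
F3: fails — R10 and R12 but 0 and 2 have no common successor.
F4: fails — Rvu and Rvx but u and x have no common successor.
Valid on: F2.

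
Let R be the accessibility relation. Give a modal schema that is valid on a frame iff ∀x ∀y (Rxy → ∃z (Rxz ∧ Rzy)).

A defining formula is □□p → □p (the C4 axiom).
Suppose □□p→□p is valid. Take Rxy and set V(p)={w : xR²w}. Then □□p at x, so □p at x, so p at y, i.e. ∃z(Rxz∧Rzy).

□□p → □p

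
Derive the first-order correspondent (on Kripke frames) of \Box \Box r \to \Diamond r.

\forall x \exists w (x R^2 w \wedge xRw)

This is a Sahlqvist (Geach-type) schema ◇^0□^2r → □^0◇^1r.
Minimal-valuation argument: fix x; take any y with xR^0y and any z with xR^0z. Set V(r) to the set of worlds R-reachable from y in exactly 2 steps. Then □^2r holds at y, so the antecedent holds at x; validity forces ◇^1r at z, giving a w with zR^1w and yR^2w.
First-order correspondent: \forall x \exists w (x R^2 w \wedge xRw).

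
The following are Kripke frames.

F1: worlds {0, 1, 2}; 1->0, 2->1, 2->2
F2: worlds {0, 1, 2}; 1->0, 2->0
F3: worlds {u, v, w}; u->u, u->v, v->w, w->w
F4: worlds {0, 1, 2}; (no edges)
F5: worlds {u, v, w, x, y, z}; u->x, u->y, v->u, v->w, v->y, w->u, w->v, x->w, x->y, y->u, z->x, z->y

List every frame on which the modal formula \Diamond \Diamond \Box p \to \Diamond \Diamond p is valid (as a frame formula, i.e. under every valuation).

F2, F3, F4

This is the axiom for a generalized confluence (Geach) condition; its first-order frame correspondent is \forall x \forall y (x R^2 y \to \exists w (yRw \wedge x R^2 w)).
F1: fails — 2R²0 but no w with 0Rw and 2R²w.
F2: satisfies the condition.
F3: satisfies the condition.
F4: satisfies the condition.
F5: fails — xR²u but no t with uRt and xR²t.
Valid on: F2, F3, F4.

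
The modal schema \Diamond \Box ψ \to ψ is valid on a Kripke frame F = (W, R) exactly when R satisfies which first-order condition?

symmetry: \forall x \forall y (Rxy \to Ryx)

Replacing ψ by ¬ψ and contraposing gives the equivalent schema ψ → □◇ψ.
Suppose ψ→□◇ψ is valid. Take Rxy and set V(ψ)={x}. Then ψ at x, so □◇ψ at x, so ◇ψ at y, so some z with Ryz has ψ; z=x, i.e. Ryx.
Conversely, on a frame with symmetry the schema holds at every world under every valuation.
So the correspondent is symmetry.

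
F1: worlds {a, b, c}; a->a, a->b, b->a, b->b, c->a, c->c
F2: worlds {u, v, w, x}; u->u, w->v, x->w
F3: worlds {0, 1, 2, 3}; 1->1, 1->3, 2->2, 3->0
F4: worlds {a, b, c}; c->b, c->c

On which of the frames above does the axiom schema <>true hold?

F1

This is the axiom for seriality; its first-order frame correspondent is forall x exists y Rxy.
F1: holds.
F2: fails — world v has no successor.
F3: fails — world 0 has no successor.
F4: fails — world a has no successor.
Valid on: F1.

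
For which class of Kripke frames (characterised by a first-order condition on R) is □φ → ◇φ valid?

Seriality

This schema is the D axiom.
It corresponds to seriality: ∀x ∃y Rxy.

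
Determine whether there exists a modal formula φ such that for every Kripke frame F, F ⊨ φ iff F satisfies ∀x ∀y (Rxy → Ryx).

Yes, by r → □◇r

The condition is symmetry. A defining modal formula is r → □◇r.
Suppose r→□◇r is valid. Take Rxy and set V(r)={x}. Then r at x, so □◇r at x, so ◇r at y, so some z with Ryz has r; z=x, i.e. Ryx.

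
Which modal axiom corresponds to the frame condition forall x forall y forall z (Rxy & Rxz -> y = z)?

◇s → □s

This is partial functionality; the standard corresponding axiom is CD: ◇s → □s.
Suppose ◇s→□s is valid. Take Rxy, Rxz and set V(s)={y}. Then ◇s at x, so □s at x, so s at z, i.e. z=y.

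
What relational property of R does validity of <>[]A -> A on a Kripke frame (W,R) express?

Symmetry

Replacing A by ¬A and contraposing gives the equivalent schema A → □◇A.
Suppose A→□◇A is valid. Take Rxy and set V(A)={x}. Then A at x, so □◇A at x, so ◇A at y, so some z with Ryz has A; z=x, i.e. Ryx.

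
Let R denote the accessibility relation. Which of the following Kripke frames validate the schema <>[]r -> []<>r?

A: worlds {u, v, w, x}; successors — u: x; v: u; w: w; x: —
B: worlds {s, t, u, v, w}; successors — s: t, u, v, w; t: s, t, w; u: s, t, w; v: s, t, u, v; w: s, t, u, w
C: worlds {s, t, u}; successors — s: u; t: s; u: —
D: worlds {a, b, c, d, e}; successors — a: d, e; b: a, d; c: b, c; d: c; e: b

B

Frame correspondent (Sahlqvist): forall x forall y forall z (Rxy & Rxz -> exists w (Ryw & Rzw)) — i.e. convergence.
A: fails — Rux and Rux but x and x have no common successor.
B: holds.
C: fails — Rsu and Rsu but u and u have no common successor.
D: fails — Rae and Rad but e and d have no common successor.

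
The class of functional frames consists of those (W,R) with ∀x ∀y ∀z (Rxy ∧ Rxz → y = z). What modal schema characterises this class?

The condition is partial functionality. The CD schema ◇q → □q defines it.

◇q → □q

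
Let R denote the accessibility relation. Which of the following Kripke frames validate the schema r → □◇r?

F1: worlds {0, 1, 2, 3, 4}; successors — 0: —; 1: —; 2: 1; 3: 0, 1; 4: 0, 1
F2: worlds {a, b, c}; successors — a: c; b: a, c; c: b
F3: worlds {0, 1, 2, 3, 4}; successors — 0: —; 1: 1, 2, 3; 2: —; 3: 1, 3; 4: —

Frame correspondent (Sahlqvist): ∀x ∀y (Rxy → Ryx) — i.e. symmetry.
F1: fails — R31 but not R13.
F2: fails — Rac but not Rca.
F3: fails — R12 but not R21.
Valid on no frame.

none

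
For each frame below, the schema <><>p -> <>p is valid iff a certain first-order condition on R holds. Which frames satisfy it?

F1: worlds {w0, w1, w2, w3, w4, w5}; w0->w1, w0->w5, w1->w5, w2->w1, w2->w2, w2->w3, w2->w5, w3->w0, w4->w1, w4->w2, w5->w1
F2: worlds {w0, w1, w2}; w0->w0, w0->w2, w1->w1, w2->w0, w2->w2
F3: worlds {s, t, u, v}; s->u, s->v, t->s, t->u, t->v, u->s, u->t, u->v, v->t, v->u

F2

The schema corresponds to a generalized confluence (Geach) condition: forall x forall y (x R^2 y -> exists w (y = w & xRw)).
F1: fails — w1R²w1 but no w with w1=w and w1Rw.
F2: condition met.
F3: fails — sR²s but no w with s=w and sRw.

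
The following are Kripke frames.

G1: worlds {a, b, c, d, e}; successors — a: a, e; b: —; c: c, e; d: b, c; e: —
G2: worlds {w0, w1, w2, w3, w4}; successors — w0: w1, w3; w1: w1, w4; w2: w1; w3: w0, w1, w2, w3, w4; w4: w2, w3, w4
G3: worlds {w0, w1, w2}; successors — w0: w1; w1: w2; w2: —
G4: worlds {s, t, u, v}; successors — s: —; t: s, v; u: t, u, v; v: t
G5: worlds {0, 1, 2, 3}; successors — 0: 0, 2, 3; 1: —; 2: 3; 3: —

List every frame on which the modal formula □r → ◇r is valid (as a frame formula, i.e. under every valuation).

Frame correspondent (Sahlqvist): ∀x ∃y Rxy — i.e. seriality.
G1: fails — world b has no successor.
G2: satisfies the condition.
G3: fails — world w2 has no successor.
G4: fails — world s has no successor.
G5: fails — world 1 has no successor.

G2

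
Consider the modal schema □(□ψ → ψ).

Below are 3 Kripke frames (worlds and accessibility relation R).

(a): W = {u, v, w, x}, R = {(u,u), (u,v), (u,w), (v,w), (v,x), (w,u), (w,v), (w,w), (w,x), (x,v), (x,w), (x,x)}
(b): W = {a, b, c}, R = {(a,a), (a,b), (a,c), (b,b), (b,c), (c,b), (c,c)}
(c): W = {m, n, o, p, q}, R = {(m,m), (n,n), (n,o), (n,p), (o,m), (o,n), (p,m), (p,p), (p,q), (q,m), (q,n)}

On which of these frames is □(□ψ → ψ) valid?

This is the axiom for shift-reflexivity; its first-order frame correspondent is ∀x ∀y (Rxy → Ryy).
(a): fails — Ruv but not Rvv.
(b): ✓.
(c): fails — Rno but not Roo.

(b)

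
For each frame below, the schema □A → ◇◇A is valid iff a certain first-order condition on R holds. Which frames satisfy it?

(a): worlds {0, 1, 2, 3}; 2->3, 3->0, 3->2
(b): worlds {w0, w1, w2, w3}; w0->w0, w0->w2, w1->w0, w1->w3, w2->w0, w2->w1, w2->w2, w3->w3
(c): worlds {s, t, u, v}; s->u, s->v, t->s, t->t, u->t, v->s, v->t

(b)

This is the axiom for a generalized confluence (Geach) condition; its first-order frame correspondent is ∀x ∃w (xRw ∧ xR²w).
(a): fails — at 0 but no w with 0Rw and 0R²w.
(b): condition met.
(c): fails — at s but no w with sRw and sR²w.
Valid on: (b).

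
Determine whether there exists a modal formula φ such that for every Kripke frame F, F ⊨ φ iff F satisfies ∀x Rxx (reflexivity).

Definable; □p → p defines it

The condition is reflexivity. A defining modal formula is □p → p.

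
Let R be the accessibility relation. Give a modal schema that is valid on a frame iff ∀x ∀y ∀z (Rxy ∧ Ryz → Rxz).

The condition is transitivity. The 4 schema □r → □□r defines it.
Suppose □r→□□r is valid. Take Rxy, Ryz and set V(r)={w : Rxw}. Then □r at x, so □□r at x, so □r at y, so r at z, i.e. Rxz.

□r → □□r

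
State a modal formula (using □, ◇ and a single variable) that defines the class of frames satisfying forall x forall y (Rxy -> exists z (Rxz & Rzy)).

□□s → □s

The condition is density. The C4 schema □□s → □s defines it.
Suppose □□s→□s is valid. Take Rxy and set V(s)={w : xR²w}. Then □□s at x, so □s at x, so s at y, i.e. ∃z(Rxz∧Rzy).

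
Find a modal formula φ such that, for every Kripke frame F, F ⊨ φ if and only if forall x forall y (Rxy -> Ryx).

p → □◇p

The condition is symmetry. The B schema p → □◇p defines it.
Suppose p→□◇p is valid. Take Rxy and set V(p)={x}. Then p at x, so □◇p at x, so ◇p at y, so some z with Ryz has p; z=x, i.e. Ryx.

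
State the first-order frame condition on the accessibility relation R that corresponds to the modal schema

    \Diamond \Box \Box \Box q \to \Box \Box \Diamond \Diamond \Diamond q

\forall x \forall y \forall z ((xRy \wedge x R^2 z) \to \exists w (y R^3 w \wedge z R^3 w))

This is a Sahlqvist (Geach-type) schema ◇^1□^3q → □^2◇^3q.
Minimal-valuation argument: fix x; take any y with xR^1y and any z with xR^2z. Set V(q) to the set of worlds R-reachable from y in exactly 3 steps. Then □^3q holds at y, so the antecedent holds at x; validity forces ◇^3q at z, giving a w with zR^3w and yR^3w.
First-order correspondent: \forall x \forall y \forall z ((xRy \wedge x R^2 z) \to \exists w (y R^3 w \wedge z R^3 w)).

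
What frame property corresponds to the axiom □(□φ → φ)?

Suppose □(□φ→φ) is valid. Take Rxy and set V(φ)={w : Ryw}. Then at y, □φ holds; since □(□φ→φ) at x, □φ→φ at y, so φ at y, i.e. Ryy.

shift-reflexivity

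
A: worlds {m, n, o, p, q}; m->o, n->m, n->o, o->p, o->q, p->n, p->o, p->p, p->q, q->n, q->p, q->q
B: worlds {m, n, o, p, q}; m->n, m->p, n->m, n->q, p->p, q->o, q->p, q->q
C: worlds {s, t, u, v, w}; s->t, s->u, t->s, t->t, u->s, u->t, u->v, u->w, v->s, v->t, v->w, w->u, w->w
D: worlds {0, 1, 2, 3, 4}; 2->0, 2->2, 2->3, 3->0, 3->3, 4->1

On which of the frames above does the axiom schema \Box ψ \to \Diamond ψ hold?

Frame correspondent (Sahlqvist): \forall x \exists y Rxy — i.e. seriality.
A: holds.
B: fails — world o has no successor.
C: holds.
D: fails — world 0 has no successor.
Valid on: A, C.

A, C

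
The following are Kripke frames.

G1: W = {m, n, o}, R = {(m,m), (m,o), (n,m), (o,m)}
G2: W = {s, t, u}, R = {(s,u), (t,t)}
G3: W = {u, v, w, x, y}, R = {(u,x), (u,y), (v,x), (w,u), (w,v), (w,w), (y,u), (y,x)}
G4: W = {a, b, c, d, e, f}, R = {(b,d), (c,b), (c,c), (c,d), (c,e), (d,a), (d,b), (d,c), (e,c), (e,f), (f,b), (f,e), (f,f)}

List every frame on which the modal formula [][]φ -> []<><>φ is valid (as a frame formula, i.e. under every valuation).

Frame correspondent (Sahlqvist): forall x forall z (xRz -> exists w (x R^2 w & z R^2 w)) — i.e. a generalized confluence (Geach) condition.
G1: condition met.
G2: fails — sRu but no w with sR²w and uR²w.
G3: fails — uRx but no t with uR²t and xR²t.
G4: fails — dRa but no w with dR²w and aR²w.

G1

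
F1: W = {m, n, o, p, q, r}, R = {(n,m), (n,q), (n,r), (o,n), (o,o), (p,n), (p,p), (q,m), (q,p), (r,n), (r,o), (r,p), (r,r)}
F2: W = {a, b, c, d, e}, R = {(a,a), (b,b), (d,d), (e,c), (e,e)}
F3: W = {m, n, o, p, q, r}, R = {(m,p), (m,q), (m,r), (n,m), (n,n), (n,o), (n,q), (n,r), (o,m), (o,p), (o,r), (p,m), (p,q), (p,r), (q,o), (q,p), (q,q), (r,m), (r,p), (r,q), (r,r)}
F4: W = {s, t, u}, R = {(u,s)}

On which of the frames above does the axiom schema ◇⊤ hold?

F3

This is the axiom for seriality; its first-order frame correspondent is ∀x ∃y Rxy.
F1: fails — world m has no successor.
F2: fails — world c has no successor.
F3: satisfies the condition.
F4: fails — world s has no successor.
Valid on: F3.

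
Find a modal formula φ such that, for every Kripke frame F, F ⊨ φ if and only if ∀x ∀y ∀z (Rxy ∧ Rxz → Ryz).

A defining formula is ◇ψ → □◇ψ (the 5 axiom).
Suppose ◇ψ→□◇ψ is valid. Take Rxy, Rxz and set V(ψ)={y}. Then ◇ψ at x, so □◇ψ at x, so ◇ψ at z, so some w with Rzw has ψ; w=y, i.e. Rzy. By symmetry of the argument, Ryz.

◇ψ → □◇ψ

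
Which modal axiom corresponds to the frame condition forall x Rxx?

The condition is reflexivity. The T schema □ψ → ψ defines it.
Suppose □ψ→ψ is valid. At any x set V(ψ)={w : Rxw}. Then □ψ holds at x, so ψ holds at x, i.e. Rxx.

□ψ → ψ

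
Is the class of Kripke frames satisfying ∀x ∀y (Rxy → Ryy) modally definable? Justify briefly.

Yes, by □(□q → q)

This is a Sahlqvist condition; the T□ axiom □(□q → q) defines it.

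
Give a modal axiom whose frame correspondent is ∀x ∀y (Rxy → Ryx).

This is symmetry; the standard corresponding axiom is B: r → □◇r.
Suppose r→□◇r is valid. Take Rxy and set V(r)={x}. Then r at x, so □◇r at x, so ◇r at y, so some z with Ryz has r; z=x, i.e. Ryx.

r → □◇r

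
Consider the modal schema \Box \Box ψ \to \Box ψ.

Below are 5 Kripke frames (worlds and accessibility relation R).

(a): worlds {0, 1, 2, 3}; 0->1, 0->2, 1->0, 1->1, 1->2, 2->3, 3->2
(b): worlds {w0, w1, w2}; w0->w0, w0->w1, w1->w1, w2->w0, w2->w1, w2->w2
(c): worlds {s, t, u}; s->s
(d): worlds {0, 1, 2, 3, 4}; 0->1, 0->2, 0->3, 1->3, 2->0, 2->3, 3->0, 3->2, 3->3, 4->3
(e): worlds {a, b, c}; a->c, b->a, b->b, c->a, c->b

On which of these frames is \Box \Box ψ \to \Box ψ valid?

(b), (c)

Frame correspondent (Sahlqvist): \forall x \forall y (Rxy \to \exists z (Rxz \wedge Rzy)) — i.e. density.
(a): fails — R32 but no z with R3z and Rz2.
(b): holds.
(c): holds.
(d): fails — R01 but no z with R0z and Rz1.
(e): fails — Rac but no z with Raz and Rzc.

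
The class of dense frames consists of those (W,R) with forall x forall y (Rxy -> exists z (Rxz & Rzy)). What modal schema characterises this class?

This is density; the standard corresponding axiom is C4: □□s → □s.

□□s → □s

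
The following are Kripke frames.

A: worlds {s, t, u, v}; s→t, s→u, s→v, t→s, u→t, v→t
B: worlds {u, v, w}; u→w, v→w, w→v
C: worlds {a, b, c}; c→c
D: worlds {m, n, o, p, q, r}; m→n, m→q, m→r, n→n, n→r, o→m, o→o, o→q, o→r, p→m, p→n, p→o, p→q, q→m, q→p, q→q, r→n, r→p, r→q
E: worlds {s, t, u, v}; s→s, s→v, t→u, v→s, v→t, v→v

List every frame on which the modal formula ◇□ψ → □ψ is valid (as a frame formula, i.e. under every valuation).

C

This is the axiom for the Euclidean property; its first-order frame correspondent is ∀x ∀y ∀z (Rxy ∧ Rxz → Ryz).
A: fails — Rsv and Rsv but not Rvv.
B: fails — Ruw and Ruw but not Rww.
C: satisfies the condition.
D: fails — Rmn and Rmq but not Rnq.
E: fails — Rtu and Rtu but not Ruu.
Valid on: C.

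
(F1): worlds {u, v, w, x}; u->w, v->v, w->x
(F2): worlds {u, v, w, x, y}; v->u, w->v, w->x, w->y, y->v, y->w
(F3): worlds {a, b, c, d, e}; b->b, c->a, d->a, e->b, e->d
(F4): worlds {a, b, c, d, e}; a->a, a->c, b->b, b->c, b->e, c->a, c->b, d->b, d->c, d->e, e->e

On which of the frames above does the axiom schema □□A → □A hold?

Frame correspondent (Sahlqvist): ∀x ∀y (Rxy → ∃z (Rxz ∧ Rzy)) — i.e. density.
(F1): fails — Ruw but no z with Ruz and Rzw.
(F2): fails — Rwx but no z with Rwz and Rzx.
(F3): fails — Red but no z with Rez and Rzd.
(F4): ✓.

(F4)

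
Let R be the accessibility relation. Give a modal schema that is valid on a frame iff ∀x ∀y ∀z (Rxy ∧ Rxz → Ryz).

The condition is the Euclidean property. The 5 schema ◇r → □◇r defines it.
Suppose ◇r→□◇r is valid. Take Rxy, Rxz and set V(r)={y}. Then ◇r at x, so □◇r at x, so ◇r at z, so some w with Rzw has r; w=y, i.e. Rzy. By symmetry of the argument, Ryz.

◇r → □◇r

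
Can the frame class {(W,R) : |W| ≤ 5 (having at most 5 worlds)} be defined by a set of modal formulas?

No

Modal frame validity is preserved under disjoint unions.
Any modal formula valid on each of 6 disjoint one-world frames is valid on their disjoint union (validity is preserved under disjoint unions). Each one-world frame has |W|=1≤5, but the union has |W|=6.
So no modal formula (or set of formulas) defines exactly the |W|≤5 frames.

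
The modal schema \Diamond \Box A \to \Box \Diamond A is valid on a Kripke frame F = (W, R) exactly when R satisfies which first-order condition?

Suppose ◇□A→□◇A is valid. Take Rxy, Rxz and set V(A)={w : Ryw}. Then □A at y so ◇□A at x, so □◇A at x, so ◇A at z, giving w with Rzw and Ryw.

convergence: \forall x \forall y \forall z (Rxy \wedge Rxz \to \exists w (Ryw \wedge Rzw))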